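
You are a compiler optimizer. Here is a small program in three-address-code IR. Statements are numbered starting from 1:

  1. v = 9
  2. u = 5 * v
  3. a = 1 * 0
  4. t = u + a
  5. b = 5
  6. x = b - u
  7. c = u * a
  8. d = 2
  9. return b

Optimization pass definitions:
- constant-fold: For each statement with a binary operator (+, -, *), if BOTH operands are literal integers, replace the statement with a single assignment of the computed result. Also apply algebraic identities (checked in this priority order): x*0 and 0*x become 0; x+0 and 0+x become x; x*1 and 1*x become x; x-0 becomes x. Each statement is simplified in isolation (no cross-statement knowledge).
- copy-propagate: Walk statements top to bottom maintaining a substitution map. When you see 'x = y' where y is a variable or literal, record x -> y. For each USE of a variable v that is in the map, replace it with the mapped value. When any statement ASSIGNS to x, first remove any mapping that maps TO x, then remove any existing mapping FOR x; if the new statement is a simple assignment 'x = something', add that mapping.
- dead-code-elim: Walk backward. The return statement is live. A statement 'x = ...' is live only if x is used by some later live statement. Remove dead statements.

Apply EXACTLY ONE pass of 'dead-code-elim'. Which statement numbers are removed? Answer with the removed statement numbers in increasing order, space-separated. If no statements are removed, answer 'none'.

Answer: 1 2 3 4 6 7 8

Derivation:
Backward liveness scan:
Stmt 1 'v = 9': DEAD (v not in live set [])
Stmt 2 'u = 5 * v': DEAD (u not in live set [])
Stmt 3 'a = 1 * 0': DEAD (a not in live set [])
Stmt 4 't = u + a': DEAD (t not in live set [])
Stmt 5 'b = 5': KEEP (b is live); live-in = []
Stmt 6 'x = b - u': DEAD (x not in live set ['b'])
Stmt 7 'c = u * a': DEAD (c not in live set ['b'])
Stmt 8 'd = 2': DEAD (d not in live set ['b'])
Stmt 9 'return b': KEEP (return); live-in = ['b']
Removed statement numbers: [1, 2, 3, 4, 6, 7, 8]
Surviving IR:
  b = 5
  return b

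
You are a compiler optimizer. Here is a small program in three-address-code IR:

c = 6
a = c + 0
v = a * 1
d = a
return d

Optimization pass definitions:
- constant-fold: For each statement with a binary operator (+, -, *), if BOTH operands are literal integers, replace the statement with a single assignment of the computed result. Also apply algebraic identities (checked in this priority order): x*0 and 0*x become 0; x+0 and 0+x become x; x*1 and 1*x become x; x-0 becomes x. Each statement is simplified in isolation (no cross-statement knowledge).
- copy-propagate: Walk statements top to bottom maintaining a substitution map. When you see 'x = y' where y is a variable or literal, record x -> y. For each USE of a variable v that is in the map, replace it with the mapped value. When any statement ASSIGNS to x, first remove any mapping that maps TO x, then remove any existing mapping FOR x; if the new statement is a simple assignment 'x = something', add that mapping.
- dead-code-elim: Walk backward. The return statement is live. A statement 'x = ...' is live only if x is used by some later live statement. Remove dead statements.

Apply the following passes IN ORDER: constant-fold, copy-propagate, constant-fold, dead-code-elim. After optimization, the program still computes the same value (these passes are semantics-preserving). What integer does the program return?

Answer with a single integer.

Answer: 6

Derivation:
Initial IR:
  c = 6
  a = c + 0
  v = a * 1
  d = a
  return d
After constant-fold (5 stmts):
  c = 6
  a = c
  v = a
  d = a
  return d
After copy-propagate (5 stmts):
  c = 6
  a = 6
  v = 6
  d = 6
  return 6
After constant-fold (5 stmts):
  c = 6
  a = 6
  v = 6
  d = 6
  return 6
After dead-code-elim (1 stmts):
  return 6
Evaluate:
  c = 6  =>  c = 6
  a = c + 0  =>  a = 6
  v = a * 1  =>  v = 6
  d = a  =>  d = 6
  return d = 6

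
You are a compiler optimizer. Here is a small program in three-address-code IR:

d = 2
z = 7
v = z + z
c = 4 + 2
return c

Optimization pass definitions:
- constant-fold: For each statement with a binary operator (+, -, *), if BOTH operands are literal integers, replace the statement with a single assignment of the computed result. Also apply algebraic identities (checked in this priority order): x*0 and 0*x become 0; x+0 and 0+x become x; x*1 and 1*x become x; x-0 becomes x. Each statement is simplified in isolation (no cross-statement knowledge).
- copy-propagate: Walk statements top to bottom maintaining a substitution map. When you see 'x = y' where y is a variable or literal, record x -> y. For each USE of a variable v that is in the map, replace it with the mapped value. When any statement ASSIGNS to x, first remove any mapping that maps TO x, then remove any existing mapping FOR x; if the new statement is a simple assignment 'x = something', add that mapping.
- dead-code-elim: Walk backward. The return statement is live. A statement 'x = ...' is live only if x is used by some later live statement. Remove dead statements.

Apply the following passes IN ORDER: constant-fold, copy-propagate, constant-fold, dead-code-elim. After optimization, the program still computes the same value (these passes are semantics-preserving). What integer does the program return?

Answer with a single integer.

Answer: 6

Derivation:
Initial IR:
  d = 2
  z = 7
  v = z + z
  c = 4 + 2
  return c
After constant-fold (5 stmts):
  d = 2
  z = 7
  v = z + z
  c = 6
  return c
After copy-propagate (5 stmts):
  d = 2
  z = 7
  v = 7 + 7
  c = 6
  return 6
After constant-fold (5 stmts):
  d = 2
  z = 7
  v = 14
  c = 6
  return 6
After dead-code-elim (1 stmts):
  return 6
Evaluate:
  d = 2  =>  d = 2
  z = 7  =>  z = 7
  v = z + z  =>  v = 14
  c = 4 + 2  =>  c = 6
  return c = 6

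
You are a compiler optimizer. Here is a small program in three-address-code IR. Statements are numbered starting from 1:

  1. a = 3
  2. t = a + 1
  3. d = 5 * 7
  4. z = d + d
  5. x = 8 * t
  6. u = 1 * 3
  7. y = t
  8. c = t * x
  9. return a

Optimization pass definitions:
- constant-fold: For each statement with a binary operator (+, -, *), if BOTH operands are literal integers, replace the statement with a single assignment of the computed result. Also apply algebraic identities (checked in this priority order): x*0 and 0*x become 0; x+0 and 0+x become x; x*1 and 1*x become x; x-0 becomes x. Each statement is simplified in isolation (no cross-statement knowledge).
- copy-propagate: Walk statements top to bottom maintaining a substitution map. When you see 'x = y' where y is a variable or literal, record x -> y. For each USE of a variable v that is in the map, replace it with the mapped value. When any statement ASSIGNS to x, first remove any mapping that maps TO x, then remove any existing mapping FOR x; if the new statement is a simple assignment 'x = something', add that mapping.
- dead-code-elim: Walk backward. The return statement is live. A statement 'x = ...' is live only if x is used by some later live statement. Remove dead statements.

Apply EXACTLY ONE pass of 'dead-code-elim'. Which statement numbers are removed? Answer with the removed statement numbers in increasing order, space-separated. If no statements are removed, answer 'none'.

Backward liveness scan:
Stmt 1 'a = 3': KEEP (a is live); live-in = []
Stmt 2 't = a + 1': DEAD (t not in live set ['a'])
Stmt 3 'd = 5 * 7': DEAD (d not in live set ['a'])
Stmt 4 'z = d + d': DEAD (z not in live set ['a'])
Stmt 5 'x = 8 * t': DEAD (x not in live set ['a'])
Stmt 6 'u = 1 * 3': DEAD (u not in live set ['a'])
Stmt 7 'y = t': DEAD (y not in live set ['a'])
Stmt 8 'c = t * x': DEAD (c not in live set ['a'])
Stmt 9 'return a': KEEP (return); live-in = ['a']
Removed statement numbers: [2, 3, 4, 5, 6, 7, 8]
Surviving IR:
  a = 3
  return a

Answer: 2 3 4 5 6 7 8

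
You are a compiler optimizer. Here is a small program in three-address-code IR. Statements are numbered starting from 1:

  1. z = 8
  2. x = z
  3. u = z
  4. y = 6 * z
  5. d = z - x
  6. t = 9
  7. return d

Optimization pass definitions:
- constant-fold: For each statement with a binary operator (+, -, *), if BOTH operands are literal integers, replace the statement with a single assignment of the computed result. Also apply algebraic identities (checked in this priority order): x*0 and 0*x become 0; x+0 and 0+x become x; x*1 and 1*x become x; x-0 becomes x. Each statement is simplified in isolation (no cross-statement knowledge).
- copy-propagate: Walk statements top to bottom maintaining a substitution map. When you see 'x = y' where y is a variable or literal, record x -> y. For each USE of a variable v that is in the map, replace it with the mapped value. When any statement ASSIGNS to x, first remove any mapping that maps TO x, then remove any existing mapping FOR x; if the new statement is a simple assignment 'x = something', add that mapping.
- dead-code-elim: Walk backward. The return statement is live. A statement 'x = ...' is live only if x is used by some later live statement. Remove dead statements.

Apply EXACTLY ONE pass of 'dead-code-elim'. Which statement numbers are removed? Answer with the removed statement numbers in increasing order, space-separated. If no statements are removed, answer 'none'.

Backward liveness scan:
Stmt 1 'z = 8': KEEP (z is live); live-in = []
Stmt 2 'x = z': KEEP (x is live); live-in = ['z']
Stmt 3 'u = z': DEAD (u not in live set ['x', 'z'])
Stmt 4 'y = 6 * z': DEAD (y not in live set ['x', 'z'])
Stmt 5 'd = z - x': KEEP (d is live); live-in = ['x', 'z']
Stmt 6 't = 9': DEAD (t not in live set ['d'])
Stmt 7 'return d': KEEP (return); live-in = ['d']
Removed statement numbers: [3, 4, 6]
Surviving IR:
  z = 8
  x = z
  d = z - x
  return d

Answer: 3 4 6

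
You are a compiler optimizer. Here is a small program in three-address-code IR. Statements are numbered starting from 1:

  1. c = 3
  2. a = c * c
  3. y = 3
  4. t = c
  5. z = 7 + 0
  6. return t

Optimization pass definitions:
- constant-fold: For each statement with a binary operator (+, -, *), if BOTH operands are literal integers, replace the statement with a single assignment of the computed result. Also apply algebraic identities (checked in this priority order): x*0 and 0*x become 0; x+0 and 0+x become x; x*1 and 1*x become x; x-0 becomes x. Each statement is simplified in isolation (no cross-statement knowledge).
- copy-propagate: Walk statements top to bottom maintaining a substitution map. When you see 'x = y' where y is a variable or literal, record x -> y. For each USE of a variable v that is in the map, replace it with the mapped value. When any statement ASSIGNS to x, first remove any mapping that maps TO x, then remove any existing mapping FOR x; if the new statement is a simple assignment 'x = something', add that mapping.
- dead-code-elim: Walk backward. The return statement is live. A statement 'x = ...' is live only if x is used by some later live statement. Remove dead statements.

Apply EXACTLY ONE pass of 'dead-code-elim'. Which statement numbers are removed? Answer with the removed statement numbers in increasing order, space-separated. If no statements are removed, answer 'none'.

Backward liveness scan:
Stmt 1 'c = 3': KEEP (c is live); live-in = []
Stmt 2 'a = c * c': DEAD (a not in live set ['c'])
Stmt 3 'y = 3': DEAD (y not in live set ['c'])
Stmt 4 't = c': KEEP (t is live); live-in = ['c']
Stmt 5 'z = 7 + 0': DEAD (z not in live set ['t'])
Stmt 6 'return t': KEEP (return); live-in = ['t']
Removed statement numbers: [2, 3, 5]
Surviving IR:
  c = 3
  t = c
  return t

Answer: 2 3 5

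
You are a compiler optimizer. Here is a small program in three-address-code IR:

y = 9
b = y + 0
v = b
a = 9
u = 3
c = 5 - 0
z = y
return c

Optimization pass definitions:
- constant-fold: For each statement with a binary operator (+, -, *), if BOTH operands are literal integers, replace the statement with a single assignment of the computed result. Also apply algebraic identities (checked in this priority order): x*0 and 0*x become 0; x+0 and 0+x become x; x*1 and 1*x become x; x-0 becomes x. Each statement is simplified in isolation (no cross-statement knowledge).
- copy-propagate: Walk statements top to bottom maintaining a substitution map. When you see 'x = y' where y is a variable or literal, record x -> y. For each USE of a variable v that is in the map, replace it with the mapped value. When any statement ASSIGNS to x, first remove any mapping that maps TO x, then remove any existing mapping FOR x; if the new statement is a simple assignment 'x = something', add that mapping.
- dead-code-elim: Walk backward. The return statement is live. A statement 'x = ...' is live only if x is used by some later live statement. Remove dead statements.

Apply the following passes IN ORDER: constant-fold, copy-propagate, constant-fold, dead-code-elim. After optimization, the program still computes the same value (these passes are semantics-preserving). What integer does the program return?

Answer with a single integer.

Initial IR:
  y = 9
  b = y + 0
  v = b
  a = 9
  u = 3
  c = 5 - 0
  z = y
  return c
After constant-fold (8 stmts):
  y = 9
  b = y
  v = b
  a = 9
  u = 3
  c = 5
  z = y
  return c
After copy-propagate (8 stmts):
  y = 9
  b = 9
  v = 9
  a = 9
  u = 3
  c = 5
  z = 9
  return 5
After constant-fold (8 stmts):
  y = 9
  b = 9
  v = 9
  a = 9
  u = 3
  c = 5
  z = 9
  return 5
After dead-code-elim (1 stmts):
  return 5
Evaluate:
  y = 9  =>  y = 9
  b = y + 0  =>  b = 9
  v = b  =>  v = 9
  a = 9  =>  a = 9
  u = 3  =>  u = 3
  c = 5 - 0  =>  c = 5
  z = y  =>  z = 9
  return c = 5

Answer: 5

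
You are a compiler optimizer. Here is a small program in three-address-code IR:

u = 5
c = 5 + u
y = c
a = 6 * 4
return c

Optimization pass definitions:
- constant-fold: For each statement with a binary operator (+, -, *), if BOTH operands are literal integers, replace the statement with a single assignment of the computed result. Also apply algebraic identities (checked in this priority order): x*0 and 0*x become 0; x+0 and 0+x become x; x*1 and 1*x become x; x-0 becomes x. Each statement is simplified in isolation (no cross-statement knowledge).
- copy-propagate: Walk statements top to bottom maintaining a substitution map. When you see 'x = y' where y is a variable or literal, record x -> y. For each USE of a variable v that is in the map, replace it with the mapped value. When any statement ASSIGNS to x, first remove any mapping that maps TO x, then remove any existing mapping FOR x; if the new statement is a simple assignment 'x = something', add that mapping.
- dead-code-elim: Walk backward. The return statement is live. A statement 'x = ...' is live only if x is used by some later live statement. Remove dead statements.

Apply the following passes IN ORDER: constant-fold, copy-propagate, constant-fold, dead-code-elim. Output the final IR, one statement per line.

Answer: c = 10
return c

Derivation:
Initial IR:
  u = 5
  c = 5 + u
  y = c
  a = 6 * 4
  return c
After constant-fold (5 stmts):
  u = 5
  c = 5 + u
  y = c
  a = 24
  return c
After copy-propagate (5 stmts):
  u = 5
  c = 5 + 5
  y = c
  a = 24
  return c
After constant-fold (5 stmts):
  u = 5
  c = 10
  y = c
  a = 24
  return c
After dead-code-elim (2 stmts):
  c = 10
  return c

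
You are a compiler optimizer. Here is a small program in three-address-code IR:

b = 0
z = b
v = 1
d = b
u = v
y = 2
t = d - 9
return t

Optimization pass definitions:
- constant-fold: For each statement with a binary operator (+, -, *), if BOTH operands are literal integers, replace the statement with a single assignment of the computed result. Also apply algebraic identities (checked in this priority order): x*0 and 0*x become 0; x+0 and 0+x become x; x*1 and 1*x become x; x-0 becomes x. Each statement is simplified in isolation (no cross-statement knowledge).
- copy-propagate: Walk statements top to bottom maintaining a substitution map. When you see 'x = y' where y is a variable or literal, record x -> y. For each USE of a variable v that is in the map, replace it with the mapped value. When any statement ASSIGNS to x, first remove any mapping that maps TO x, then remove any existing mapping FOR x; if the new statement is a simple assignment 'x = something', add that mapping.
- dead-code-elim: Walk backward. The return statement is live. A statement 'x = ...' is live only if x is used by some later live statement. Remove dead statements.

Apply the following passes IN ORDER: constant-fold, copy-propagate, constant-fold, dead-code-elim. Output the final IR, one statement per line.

Answer: t = -9
return t

Derivation:
Initial IR:
  b = 0
  z = b
  v = 1
  d = b
  u = v
  y = 2
  t = d - 9
  return t
After constant-fold (8 stmts):
  b = 0
  z = b
  v = 1
  d = b
  u = v
  y = 2
  t = d - 9
  return t
After copy-propagate (8 stmts):
  b = 0
  z = 0
  v = 1
  d = 0
  u = 1
  y = 2
  t = 0 - 9
  return t
After constant-fold (8 stmts):
  b = 0
  z = 0
  v = 1
  d = 0
  u = 1
  y = 2
  t = -9
  return t
After dead-code-elim (2 stmts):
  t = -9
  return t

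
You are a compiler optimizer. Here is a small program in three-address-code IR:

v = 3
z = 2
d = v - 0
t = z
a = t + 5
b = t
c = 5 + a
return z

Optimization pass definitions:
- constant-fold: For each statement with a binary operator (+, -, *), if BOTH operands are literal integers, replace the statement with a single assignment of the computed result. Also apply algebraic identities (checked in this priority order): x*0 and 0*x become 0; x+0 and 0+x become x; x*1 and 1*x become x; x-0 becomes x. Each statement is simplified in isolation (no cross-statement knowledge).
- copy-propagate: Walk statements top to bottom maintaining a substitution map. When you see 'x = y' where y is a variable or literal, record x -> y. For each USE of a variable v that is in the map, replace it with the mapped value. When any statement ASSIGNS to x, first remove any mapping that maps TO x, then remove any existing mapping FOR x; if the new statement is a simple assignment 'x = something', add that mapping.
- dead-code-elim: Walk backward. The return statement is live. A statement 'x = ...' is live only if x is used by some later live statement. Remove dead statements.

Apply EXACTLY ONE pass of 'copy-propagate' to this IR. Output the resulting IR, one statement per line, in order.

Applying copy-propagate statement-by-statement:
  [1] v = 3  (unchanged)
  [2] z = 2  (unchanged)
  [3] d = v - 0  -> d = 3 - 0
  [4] t = z  -> t = 2
  [5] a = t + 5  -> a = 2 + 5
  [6] b = t  -> b = 2
  [7] c = 5 + a  (unchanged)
  [8] return z  -> return 2
Result (8 stmts):
  v = 3
  z = 2
  d = 3 - 0
  t = 2
  a = 2 + 5
  b = 2
  c = 5 + a
  return 2

Answer: v = 3
z = 2
d = 3 - 0
t = 2
a = 2 + 5
b = 2
c = 5 + a
return 2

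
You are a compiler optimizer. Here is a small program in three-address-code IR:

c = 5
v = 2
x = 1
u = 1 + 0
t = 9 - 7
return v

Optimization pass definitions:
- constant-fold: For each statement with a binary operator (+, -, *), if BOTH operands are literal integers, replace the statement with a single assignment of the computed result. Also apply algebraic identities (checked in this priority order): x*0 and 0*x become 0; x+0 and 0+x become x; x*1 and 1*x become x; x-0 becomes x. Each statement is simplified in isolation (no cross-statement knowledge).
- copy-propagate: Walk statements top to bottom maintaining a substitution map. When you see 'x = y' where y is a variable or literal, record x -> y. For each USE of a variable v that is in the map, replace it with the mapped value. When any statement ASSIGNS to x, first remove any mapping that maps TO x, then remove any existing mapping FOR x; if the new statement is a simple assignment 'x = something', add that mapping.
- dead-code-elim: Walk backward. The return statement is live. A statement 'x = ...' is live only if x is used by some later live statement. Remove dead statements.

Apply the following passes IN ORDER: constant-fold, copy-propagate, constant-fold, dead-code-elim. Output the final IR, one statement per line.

Answer: return 2

Derivation:
Initial IR:
  c = 5
  v = 2
  x = 1
  u = 1 + 0
  t = 9 - 7
  return v
After constant-fold (6 stmts):
  c = 5
  v = 2
  x = 1
  u = 1
  t = 2
  return v
After copy-propagate (6 stmts):
  c = 5
  v = 2
  x = 1
  u = 1
  t = 2
  return 2
After constant-fold (6 stmts):
  c = 5
  v = 2
  x = 1
  u = 1
  t = 2
  return 2
After dead-code-elim (1 stmts):
  return 2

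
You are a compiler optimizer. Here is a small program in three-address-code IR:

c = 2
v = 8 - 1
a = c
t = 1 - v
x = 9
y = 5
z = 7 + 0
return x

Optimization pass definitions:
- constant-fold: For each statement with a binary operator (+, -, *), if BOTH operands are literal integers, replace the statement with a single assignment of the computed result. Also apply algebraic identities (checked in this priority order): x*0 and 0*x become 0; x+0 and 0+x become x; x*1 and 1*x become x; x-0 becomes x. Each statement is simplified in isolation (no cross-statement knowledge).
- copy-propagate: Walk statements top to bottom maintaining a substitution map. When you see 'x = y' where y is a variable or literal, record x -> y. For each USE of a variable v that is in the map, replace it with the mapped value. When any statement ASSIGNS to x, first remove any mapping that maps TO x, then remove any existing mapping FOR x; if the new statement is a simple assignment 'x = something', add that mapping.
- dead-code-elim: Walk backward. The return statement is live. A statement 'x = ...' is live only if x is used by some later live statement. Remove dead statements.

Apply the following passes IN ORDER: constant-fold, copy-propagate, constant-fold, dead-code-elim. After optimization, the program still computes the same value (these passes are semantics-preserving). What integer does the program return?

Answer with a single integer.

Initial IR:
  c = 2
  v = 8 - 1
  a = c
  t = 1 - v
  x = 9
  y = 5
  z = 7 + 0
  return x
After constant-fold (8 stmts):
  c = 2
  v = 7
  a = c
  t = 1 - v
  x = 9
  y = 5
  z = 7
  return x
After copy-propagate (8 stmts):
  c = 2
  v = 7
  a = 2
  t = 1 - 7
  x = 9
  y = 5
  z = 7
  return 9
After constant-fold (8 stmts):
  c = 2
  v = 7
  a = 2
  t = -6
  x = 9
  y = 5
  z = 7
  return 9
After dead-code-elim (1 stmts):
  return 9
Evaluate:
  c = 2  =>  c = 2
  v = 8 - 1  =>  v = 7
  a = c  =>  a = 2
  t = 1 - v  =>  t = -6
  x = 9  =>  x = 9
  y = 5  =>  y = 5
  z = 7 + 0  =>  z = 7
  return x = 9

Answer: 9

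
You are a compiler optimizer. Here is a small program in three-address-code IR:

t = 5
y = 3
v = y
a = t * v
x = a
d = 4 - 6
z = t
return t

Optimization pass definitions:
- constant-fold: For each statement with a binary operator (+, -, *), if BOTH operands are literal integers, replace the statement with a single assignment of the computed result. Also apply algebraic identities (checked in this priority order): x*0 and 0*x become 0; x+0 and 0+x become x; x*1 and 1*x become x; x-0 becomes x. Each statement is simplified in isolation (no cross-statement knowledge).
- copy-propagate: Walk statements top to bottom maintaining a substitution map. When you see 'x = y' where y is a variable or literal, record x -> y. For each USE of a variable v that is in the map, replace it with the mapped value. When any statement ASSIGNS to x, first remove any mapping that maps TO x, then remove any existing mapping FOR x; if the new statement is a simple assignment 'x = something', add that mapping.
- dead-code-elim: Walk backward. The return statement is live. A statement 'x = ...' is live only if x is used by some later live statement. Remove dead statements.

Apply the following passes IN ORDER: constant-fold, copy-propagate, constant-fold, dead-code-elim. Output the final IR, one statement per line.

Initial IR:
  t = 5
  y = 3
  v = y
  a = t * v
  x = a
  d = 4 - 6
  z = t
  return t
After constant-fold (8 stmts):
  t = 5
  y = 3
  v = y
  a = t * v
  x = a
  d = -2
  z = t
  return t
After copy-propagate (8 stmts):
  t = 5
  y = 3
  v = 3
  a = 5 * 3
  x = a
  d = -2
  z = 5
  return 5
After constant-fold (8 stmts):
  t = 5
  y = 3
  v = 3
  a = 15
  x = a
  d = -2
  z = 5
  return 5
After dead-code-elim (1 stmts):
  return 5

Answer: return 5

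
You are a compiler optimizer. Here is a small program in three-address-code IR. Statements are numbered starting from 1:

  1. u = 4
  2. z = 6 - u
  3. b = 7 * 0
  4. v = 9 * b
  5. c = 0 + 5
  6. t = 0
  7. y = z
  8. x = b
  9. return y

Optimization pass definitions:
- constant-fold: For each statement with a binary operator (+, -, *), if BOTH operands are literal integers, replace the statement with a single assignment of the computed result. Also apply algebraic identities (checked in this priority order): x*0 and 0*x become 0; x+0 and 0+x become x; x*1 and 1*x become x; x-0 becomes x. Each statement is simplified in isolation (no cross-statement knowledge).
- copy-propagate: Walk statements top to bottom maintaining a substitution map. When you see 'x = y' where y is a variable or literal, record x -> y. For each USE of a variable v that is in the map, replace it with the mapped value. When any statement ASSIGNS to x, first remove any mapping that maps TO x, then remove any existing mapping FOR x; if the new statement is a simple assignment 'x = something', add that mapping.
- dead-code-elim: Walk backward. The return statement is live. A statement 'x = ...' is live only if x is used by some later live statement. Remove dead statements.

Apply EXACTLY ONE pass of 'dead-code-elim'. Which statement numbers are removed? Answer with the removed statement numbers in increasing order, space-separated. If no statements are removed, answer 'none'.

Answer: 3 4 5 6 8

Derivation:
Backward liveness scan:
Stmt 1 'u = 4': KEEP (u is live); live-in = []
Stmt 2 'z = 6 - u': KEEP (z is live); live-in = ['u']
Stmt 3 'b = 7 * 0': DEAD (b not in live set ['z'])
Stmt 4 'v = 9 * b': DEAD (v not in live set ['z'])
Stmt 5 'c = 0 + 5': DEAD (c not in live set ['z'])
Stmt 6 't = 0': DEAD (t not in live set ['z'])
Stmt 7 'y = z': KEEP (y is live); live-in = ['z']
Stmt 8 'x = b': DEAD (x not in live set ['y'])
Stmt 9 'return y': KEEP (return); live-in = ['y']
Removed statement numbers: [3, 4, 5, 6, 8]
Surviving IR:
  u = 4
  z = 6 - u
  y = z
  return y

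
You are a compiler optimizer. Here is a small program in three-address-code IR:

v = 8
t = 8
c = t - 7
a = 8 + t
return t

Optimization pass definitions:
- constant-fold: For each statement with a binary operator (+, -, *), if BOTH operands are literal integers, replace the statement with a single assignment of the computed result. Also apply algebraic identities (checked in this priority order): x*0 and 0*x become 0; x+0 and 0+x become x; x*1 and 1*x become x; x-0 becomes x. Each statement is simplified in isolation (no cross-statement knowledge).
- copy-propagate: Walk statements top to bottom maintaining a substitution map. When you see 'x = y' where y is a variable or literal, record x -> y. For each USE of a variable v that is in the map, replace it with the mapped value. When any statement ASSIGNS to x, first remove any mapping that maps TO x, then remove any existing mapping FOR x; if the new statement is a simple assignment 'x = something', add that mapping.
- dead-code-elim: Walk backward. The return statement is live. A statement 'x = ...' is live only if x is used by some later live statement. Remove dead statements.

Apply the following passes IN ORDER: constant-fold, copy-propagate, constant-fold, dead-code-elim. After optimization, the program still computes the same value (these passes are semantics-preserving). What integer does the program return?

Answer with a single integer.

Answer: 8

Derivation:
Initial IR:
  v = 8
  t = 8
  c = t - 7
  a = 8 + t
  return t
After constant-fold (5 stmts):
  v = 8
  t = 8
  c = t - 7
  a = 8 + t
  return t
After copy-propagate (5 stmts):
  v = 8
  t = 8
  c = 8 - 7
  a = 8 + 8
  return 8
After constant-fold (5 stmts):
  v = 8
  t = 8
  c = 1
  a = 16
  return 8
After dead-code-elim (1 stmts):
  return 8
Evaluate:
  v = 8  =>  v = 8
  t = 8  =>  t = 8
  c = t - 7  =>  c = 1
  a = 8 + t  =>  a = 16
  return t = 8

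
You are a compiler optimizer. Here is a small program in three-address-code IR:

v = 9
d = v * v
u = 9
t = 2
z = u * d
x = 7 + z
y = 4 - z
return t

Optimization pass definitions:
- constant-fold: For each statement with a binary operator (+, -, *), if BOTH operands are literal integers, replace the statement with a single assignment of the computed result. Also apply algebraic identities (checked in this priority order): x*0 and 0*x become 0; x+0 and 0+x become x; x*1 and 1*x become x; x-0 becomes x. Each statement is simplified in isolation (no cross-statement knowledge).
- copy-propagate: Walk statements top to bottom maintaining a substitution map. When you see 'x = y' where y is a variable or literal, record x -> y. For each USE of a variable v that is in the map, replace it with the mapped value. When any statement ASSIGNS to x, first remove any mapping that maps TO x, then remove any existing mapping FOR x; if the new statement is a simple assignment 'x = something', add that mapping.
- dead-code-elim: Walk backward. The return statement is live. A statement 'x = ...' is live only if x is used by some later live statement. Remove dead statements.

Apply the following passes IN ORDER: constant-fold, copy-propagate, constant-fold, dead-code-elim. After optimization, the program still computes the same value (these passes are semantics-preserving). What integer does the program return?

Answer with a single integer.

Answer: 2

Derivation:
Initial IR:
  v = 9
  d = v * v
  u = 9
  t = 2
  z = u * d
  x = 7 + z
  y = 4 - z
  return t
After constant-fold (8 stmts):
  v = 9
  d = v * v
  u = 9
  t = 2
  z = u * d
  x = 7 + z
  y = 4 - z
  return t
After copy-propagate (8 stmts):
  v = 9
  d = 9 * 9
  u = 9
  t = 2
  z = 9 * d
  x = 7 + z
  y = 4 - z
  return 2
After constant-fold (8 stmts):
  v = 9
  d = 81
  u = 9
  t = 2
  z = 9 * d
  x = 7 + z
  y = 4 - z
  return 2
After dead-code-elim (1 stmts):
  return 2
Evaluate:
  v = 9  =>  v = 9
  d = v * v  =>  d = 81
  u = 9  =>  u = 9
  t = 2  =>  t = 2
  z = u * d  =>  z = 729
  x = 7 + z  =>  x = 736
  y = 4 - z  =>  y = -725
  return t = 2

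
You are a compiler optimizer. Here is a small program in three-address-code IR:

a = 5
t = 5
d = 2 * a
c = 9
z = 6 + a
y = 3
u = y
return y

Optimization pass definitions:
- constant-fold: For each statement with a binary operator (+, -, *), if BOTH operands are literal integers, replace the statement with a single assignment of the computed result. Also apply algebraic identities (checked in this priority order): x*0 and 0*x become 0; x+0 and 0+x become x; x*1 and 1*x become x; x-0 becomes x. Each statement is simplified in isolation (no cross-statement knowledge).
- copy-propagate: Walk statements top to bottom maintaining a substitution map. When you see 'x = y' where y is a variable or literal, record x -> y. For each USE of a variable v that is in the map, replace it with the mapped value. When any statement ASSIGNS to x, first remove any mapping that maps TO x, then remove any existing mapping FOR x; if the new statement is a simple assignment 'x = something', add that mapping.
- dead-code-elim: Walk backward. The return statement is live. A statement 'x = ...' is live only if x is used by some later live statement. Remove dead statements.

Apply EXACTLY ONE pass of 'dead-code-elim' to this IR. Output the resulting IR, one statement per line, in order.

Answer: y = 3
return y

Derivation:
Applying dead-code-elim statement-by-statement:
  [8] return y  -> KEEP (return); live=['y']
  [7] u = y  -> DEAD (u not live)
  [6] y = 3  -> KEEP; live=[]
  [5] z = 6 + a  -> DEAD (z not live)
  [4] c = 9  -> DEAD (c not live)
  [3] d = 2 * a  -> DEAD (d not live)
  [2] t = 5  -> DEAD (t not live)
  [1] a = 5  -> DEAD (a not live)
Result (2 stmts):
  y = 3
  return y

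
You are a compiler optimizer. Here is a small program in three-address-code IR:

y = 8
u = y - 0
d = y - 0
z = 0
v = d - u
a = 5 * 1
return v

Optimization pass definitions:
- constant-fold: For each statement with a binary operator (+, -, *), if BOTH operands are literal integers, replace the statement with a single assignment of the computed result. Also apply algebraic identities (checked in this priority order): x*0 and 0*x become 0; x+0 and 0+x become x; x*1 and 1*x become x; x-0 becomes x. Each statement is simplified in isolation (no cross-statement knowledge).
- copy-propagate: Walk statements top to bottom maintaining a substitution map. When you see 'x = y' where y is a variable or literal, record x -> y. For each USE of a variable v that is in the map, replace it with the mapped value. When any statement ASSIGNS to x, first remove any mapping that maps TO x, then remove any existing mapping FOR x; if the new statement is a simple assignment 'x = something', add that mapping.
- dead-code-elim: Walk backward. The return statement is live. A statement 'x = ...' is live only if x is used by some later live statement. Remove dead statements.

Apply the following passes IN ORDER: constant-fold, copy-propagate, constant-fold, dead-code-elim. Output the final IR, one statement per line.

Initial IR:
  y = 8
  u = y - 0
  d = y - 0
  z = 0
  v = d - u
  a = 5 * 1
  return v
After constant-fold (7 stmts):
  y = 8
  u = y
  d = y
  z = 0
  v = d - u
  a = 5
  return v
After copy-propagate (7 stmts):
  y = 8
  u = 8
  d = 8
  z = 0
  v = 8 - 8
  a = 5
  return v
After constant-fold (7 stmts):
  y = 8
  u = 8
  d = 8
  z = 0
  v = 0
  a = 5
  return v
After dead-code-elim (2 stmts):
  v = 0
  return v

Answer: v = 0
return v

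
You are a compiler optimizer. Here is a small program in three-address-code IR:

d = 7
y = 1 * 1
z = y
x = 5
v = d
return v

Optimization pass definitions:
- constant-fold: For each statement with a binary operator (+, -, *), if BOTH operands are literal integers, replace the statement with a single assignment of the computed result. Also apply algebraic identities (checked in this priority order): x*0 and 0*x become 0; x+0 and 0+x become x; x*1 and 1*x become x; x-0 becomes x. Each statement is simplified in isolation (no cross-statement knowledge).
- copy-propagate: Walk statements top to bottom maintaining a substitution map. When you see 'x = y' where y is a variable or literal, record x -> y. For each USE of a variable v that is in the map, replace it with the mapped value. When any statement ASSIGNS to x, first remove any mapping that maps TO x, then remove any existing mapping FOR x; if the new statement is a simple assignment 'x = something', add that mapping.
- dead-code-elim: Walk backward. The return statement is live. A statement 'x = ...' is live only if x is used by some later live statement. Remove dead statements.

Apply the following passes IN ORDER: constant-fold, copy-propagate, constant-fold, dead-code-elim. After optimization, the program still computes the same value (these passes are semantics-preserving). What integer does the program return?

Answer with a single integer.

Initial IR:
  d = 7
  y = 1 * 1
  z = y
  x = 5
  v = d
  return v
After constant-fold (6 stmts):
  d = 7
  y = 1
  z = y
  x = 5
  v = d
  return v
After copy-propagate (6 stmts):
  d = 7
  y = 1
  z = 1
  x = 5
  v = 7
  return 7
After constant-fold (6 stmts):
  d = 7
  y = 1
  z = 1
  x = 5
  v = 7
  return 7
After dead-code-elim (1 stmts):
  return 7
Evaluate:
  d = 7  =>  d = 7
  y = 1 * 1  =>  y = 1
  z = y  =>  z = 1
  x = 5  =>  x = 5
  v = d  =>  v = 7
  return v = 7

Answer: 7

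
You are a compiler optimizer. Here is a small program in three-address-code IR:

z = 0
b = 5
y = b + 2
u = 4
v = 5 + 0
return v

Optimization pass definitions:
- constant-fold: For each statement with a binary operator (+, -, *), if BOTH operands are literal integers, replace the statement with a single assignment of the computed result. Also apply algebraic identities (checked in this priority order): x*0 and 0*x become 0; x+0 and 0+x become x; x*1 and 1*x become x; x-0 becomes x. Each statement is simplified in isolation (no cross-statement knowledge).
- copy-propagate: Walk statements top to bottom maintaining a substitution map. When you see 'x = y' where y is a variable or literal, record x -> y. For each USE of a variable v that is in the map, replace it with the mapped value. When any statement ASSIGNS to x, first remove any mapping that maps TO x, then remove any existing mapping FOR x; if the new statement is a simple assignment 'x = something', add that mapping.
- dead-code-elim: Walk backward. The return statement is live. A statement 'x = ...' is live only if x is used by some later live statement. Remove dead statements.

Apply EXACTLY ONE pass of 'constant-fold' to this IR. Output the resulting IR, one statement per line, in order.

Applying constant-fold statement-by-statement:
  [1] z = 0  (unchanged)
  [2] b = 5  (unchanged)
  [3] y = b + 2  (unchanged)
  [4] u = 4  (unchanged)
  [5] v = 5 + 0  -> v = 5
  [6] return v  (unchanged)
Result (6 stmts):
  z = 0
  b = 5
  y = b + 2
  u = 4
  v = 5
  return v

Answer: z = 0
b = 5
y = b + 2
u = 4
v = 5
return v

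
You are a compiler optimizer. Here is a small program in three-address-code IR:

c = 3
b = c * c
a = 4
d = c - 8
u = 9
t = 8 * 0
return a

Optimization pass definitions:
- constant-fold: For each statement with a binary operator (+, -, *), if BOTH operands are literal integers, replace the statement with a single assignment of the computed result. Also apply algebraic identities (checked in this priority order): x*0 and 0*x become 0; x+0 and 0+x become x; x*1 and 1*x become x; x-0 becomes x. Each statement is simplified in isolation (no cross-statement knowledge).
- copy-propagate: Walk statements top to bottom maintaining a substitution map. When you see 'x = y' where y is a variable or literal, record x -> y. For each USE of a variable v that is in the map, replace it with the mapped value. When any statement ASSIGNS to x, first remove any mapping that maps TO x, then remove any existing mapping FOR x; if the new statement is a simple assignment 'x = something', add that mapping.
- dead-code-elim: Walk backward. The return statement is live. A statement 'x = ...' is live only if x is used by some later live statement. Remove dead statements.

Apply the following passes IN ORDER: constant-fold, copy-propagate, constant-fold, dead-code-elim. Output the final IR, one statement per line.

Initial IR:
  c = 3
  b = c * c
  a = 4
  d = c - 8
  u = 9
  t = 8 * 0
  return a
After constant-fold (7 stmts):
  c = 3
  b = c * c
  a = 4
  d = c - 8
  u = 9
  t = 0
  return a
After copy-propagate (7 stmts):
  c = 3
  b = 3 * 3
  a = 4
  d = 3 - 8
  u = 9
  t = 0
  return 4
After constant-fold (7 stmts):
  c = 3
  b = 9
  a = 4
  d = -5
  u = 9
  t = 0
  return 4
After dead-code-elim (1 stmts):
  return 4

Answer: return 4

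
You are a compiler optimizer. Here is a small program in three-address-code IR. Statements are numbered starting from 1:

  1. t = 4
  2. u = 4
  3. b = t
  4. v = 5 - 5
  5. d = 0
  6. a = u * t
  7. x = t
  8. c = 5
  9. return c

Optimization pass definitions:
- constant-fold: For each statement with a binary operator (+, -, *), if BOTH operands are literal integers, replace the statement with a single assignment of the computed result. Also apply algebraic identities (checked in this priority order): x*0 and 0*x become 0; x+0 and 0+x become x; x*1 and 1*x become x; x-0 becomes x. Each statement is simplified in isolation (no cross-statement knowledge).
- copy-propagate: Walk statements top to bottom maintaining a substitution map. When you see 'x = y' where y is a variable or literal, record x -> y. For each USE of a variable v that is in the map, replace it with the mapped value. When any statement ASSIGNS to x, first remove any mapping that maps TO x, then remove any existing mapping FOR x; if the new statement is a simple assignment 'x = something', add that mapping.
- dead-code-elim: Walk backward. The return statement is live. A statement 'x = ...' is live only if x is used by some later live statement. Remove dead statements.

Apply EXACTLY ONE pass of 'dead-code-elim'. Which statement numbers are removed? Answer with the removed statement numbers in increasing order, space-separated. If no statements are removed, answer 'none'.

Answer: 1 2 3 4 5 6 7

Derivation:
Backward liveness scan:
Stmt 1 't = 4': DEAD (t not in live set [])
Stmt 2 'u = 4': DEAD (u not in live set [])
Stmt 3 'b = t': DEAD (b not in live set [])
Stmt 4 'v = 5 - 5': DEAD (v not in live set [])
Stmt 5 'd = 0': DEAD (d not in live set [])
Stmt 6 'a = u * t': DEAD (a not in live set [])
Stmt 7 'x = t': DEAD (x not in live set [])
Stmt 8 'c = 5': KEEP (c is live); live-in = []
Stmt 9 'return c': KEEP (return); live-in = ['c']
Removed statement numbers: [1, 2, 3, 4, 5, 6, 7]
Surviving IR:
  c = 5
  return c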